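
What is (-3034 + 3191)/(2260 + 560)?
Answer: 157/2820 ≈ 0.055674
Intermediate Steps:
(-3034 + 3191)/(2260 + 560) = 157/2820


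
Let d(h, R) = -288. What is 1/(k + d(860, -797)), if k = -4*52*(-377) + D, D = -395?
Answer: 1/77733 ≈ 1.2865e-5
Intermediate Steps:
k = 78021 (k = -4*52*(-377) - 395 = -208*(-377) - 395 = 78416 - 395 = 78021)
1/(k + d(860, -797)) = 1/(78021 - 288) = 1/77733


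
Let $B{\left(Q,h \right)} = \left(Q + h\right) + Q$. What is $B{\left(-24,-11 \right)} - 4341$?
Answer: $-4400$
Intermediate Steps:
$B{\left(Q,h \right)} = h + 2 Q$
$B{\left(-24,-11 \right)} - 4341 = \left(-11 + 2 \left(-24\right)\right) - 4341 = \left(-11 - 48\right) - 4341 = -59 - 4341 = -4400$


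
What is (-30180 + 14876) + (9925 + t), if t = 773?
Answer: -4606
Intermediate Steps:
(-30180 + 14876) + (9925 + t) = (-30180 + 14876) + (9925 + 773) = -15304 + 10698 = -4606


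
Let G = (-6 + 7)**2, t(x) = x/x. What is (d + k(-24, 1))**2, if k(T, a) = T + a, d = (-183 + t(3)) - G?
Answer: 42436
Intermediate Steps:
t(x) = 1
G = 1 (G = 1**2 = 1)
d = -183 (d = (-183 + 1) - 1*1 = -182 - 1 = -183)
(d + k(-24, 1))**2 = (-183 + (-24 + 1))**2 = (-183 - 23)**2 = (-206)**2 = 42436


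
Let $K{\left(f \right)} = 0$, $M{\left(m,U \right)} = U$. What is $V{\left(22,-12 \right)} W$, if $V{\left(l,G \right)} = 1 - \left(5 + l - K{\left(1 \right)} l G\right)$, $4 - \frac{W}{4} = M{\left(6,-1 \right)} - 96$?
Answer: $-10504$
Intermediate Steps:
$W = 404$ ($W = 16 - 4 \left(-1 - 96\right) = 16 - -388 = 16 + 388 = 404$)
$V{\left(l,G \right)} = -4 - l$ ($V{\left(l,G \right)} = 1 - \left(5 + l - 0 l G\right) = 1 - \left(5 + l\right) = -4 - l$)
$V{\left(22,-12 \right)} W = \left(-4 - 22\right) 404 = \left(-26\right) 404 = -10504$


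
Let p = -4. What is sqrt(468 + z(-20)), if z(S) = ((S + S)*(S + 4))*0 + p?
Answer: 4*sqrt(29) ≈ 21.541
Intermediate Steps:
z(S) = -4 (z(S) = ((S + S)*(S + 4))*0 - 4 = ((2*S)*(4 + S))*0 - 4 = (2*S*(4 + S))*0 - 4 = 0 - 4 = -4)
sqrt(468 + z(-20)) = sqrt(468 - 4) = sqrt(464) = 4*sqrt(29)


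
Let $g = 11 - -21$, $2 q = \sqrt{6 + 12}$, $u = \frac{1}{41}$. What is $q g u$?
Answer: $\frac{48 \sqrt{2}}{41} \approx 1.6557$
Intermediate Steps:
$u = \frac{1}{41} \approx 0.02439$
$q = \frac{3 \sqrt{2}}{2}$ ($q = \frac{\sqrt{6 + 12}}{2} = \frac{\sqrt{18}}{2} = \frac{3 \sqrt{2}}{2} \approx 2.1213$)
$g = 32$ ($g = 11 + 21 = 32$)
$q g u = \frac{3 \sqrt{2}}{2} \cdot 32 \cdot \frac{1}{41} = 48 \sqrt{2} \cdot \frac{1}{41} = \frac{48 \sqrt{2}}{41}$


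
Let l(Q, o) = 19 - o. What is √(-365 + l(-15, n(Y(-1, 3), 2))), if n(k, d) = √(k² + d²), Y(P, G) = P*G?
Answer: √(-346 - √13) ≈ 18.698*I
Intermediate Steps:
Y(P, G) = G*P
n(k, d) = √(d² + k²)
√(-365 + l(-15, n(Y(-1, 3), 2))) = √(-365 + (19 - √(2² + (3*(-1))²))) = √(-365 + (19 - √(4 + (-3)²))) = √(-365 + (19 - √(4 + 9))) = √(-365 + (19 - √13)) = √(-346 - √13)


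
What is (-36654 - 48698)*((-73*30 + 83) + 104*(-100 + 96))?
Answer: 215343096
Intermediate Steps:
(-36654 - 48698)*((-73*30 + 83) + 104*(-100 + 96)) = -85352*((-2190 + 83) + 104*(-4)) = -85352*(-2107 - 416) = -85352*(-2523) = 215343096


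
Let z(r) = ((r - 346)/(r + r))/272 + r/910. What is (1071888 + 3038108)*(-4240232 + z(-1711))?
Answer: -3742696457075593831/214760 ≈ -1.7427e+13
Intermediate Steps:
z(r) = r/910 + (-346 + r)/(544*r) (z(r) = ((-346 + r)/((2*r)))*(1/272) + r*(1/910) = ((-346 + r)*(1/(2*r)))*(1/272) + r/910 = ((-346 + r)/(2*r))*(1/272) + r/910 = (-346 + r)/(544*r) + r/910 = r/910 + (-346 + r)/(544*r))
(1071888 + 3038108)*(-4240232 + z(-1711)) = (1071888 + 3038108)*(-4240232 + (1/247520)*(-157430 - 1711*(455 + 272*(-1711)))/(-1711)) = 4109996*(-4240232 + (1/247520)*(-1/1711)*(-157430 - 1711*(455 - 465392))) = 4109996*(-4240232 + (1/247520)*(-1/1711)*(-157430 - 1711*(-464937))) = 4109996*(-4240232 + (1/247520)*(-1/1711)*(-157430 + 795507207)) = 4109996*(-4240232 + (1/247520)*(-1/1711)*795349777) = 4109996*(-4240232 - 46785281/24912160) = 4109996*(-105633384806401/24912160) = -3742696457075593831/214760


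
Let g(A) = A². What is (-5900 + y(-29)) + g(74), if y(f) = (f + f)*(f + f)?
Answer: 2940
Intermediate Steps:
y(f) = 4*f² (y(f) = (2*f)*(2*f) = 4*f²)
(-5900 + y(-29)) + g(74) = (-5900 + 4*(-29)²) + 74² = (-5900 + 4*841) + 5476 = (-5900 + 3364) + 5476 = -2536 + 5476 = 2940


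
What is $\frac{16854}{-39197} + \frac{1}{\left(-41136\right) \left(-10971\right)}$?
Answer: $- \frac{7606261666627}{17689725886032} \approx -0.42998$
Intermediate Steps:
$\frac{16854}{-39197} + \frac{1}{\left(-41136\right) \left(-10971\right)} = 16854 \left(- \frac{1}{39197}\right) - - \frac{1}{451303056} = - \frac{16854}{39197} + \frac{1}{451303056} = - \frac{7606261666627}{17689725886032}$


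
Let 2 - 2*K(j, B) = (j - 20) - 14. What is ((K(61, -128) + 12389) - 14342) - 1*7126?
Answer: -18183/2 ≈ -9091.5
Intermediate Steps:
K(j, B) = 18 - j/2 (K(j, B) = 1 - ((j - 20) - 14)/2 = 1 - ((-20 + j) - 14)/2 = 1 - (-34 + j)/2 = 1 + (17 - j/2) = 18 - j/2)
((K(61, -128) + 12389) - 14342) - 1*7126 = (((18 - 1/2*61) + 12389) - 14342) - 1*7126 = (((18 - 61/2) + 12389) - 14342) - 7126 = ((-25/2 + 12389) - 14342) - 7126 = (24753/2 - 14342) - 7126 = -3931/2 - 7126 = -18183/2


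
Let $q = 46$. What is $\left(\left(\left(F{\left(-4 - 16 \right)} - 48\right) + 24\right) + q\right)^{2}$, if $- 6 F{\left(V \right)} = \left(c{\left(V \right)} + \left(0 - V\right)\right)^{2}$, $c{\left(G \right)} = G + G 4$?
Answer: $\frac{9821956}{9} \approx 1.0913 \cdot 10^{6}$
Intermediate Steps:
$c{\left(G \right)} = 5 G$ ($c{\left(G \right)} = G + 4 G = 5 G$)
$F{\left(V \right)} = - \frac{8 V^{2}}{3}$ ($F{\left(V \right)} = - \frac{\left(5 V + \left(0 - V\right)\right)^{2}}{6} = - \frac{\left(5 V - V\right)^{2}}{6} = - \frac{\left(4 V\right)^{2}}{6} = - \frac{16 V^{2}}{6} = - \frac{8 V^{2}}{3}$)
$\left(\left(\left(F{\left(-4 - 16 \right)} - 48\right) + 24\right) + q\right)^{2} = \left(\left(\left(- \frac{8 \left(-4 - 16\right)^{2}}{3} - 48\right) + 24\right) + 46\right)^{2} = \left(\left(\left(- \frac{8 \left(-20\right)^{2}}{3} - 48\right) + 24\right) + 46\right)^{2} = \left(\left(\left(\left(- \frac{8}{3}\right) 400 - 48\right) + 24\right) + 46\right)^{2} = \left(\left(\left(- \frac{3200}{3} - 48\right) + 24\right) + 46\right)^{2} = \left(\left(- \frac{3344}{3} + 24\right) + 46\right)^{2} = \left(- \frac{3272}{3} + 46\right)^{2} = \left(- \frac{3134}{3}\right)^{2} = \frac{9821956}{9}$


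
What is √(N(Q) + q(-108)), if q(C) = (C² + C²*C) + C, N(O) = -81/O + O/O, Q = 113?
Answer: 2*I*√3984425087/113 ≈ 1117.2*I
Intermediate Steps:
N(O) = 1 - 81/O (N(O) = -81/O + 1 = 1 - 81/O)
q(C) = C + C² + C³ (q(C) = (C² + C³) + C = C + C² + C³)
√(N(Q) + q(-108)) = √((-81 + 113)/113 - 108*(1 - 108 + (-108)²)) = √((1/113)*32 - 108*(1 - 108 + 11664)) = √(32/113 - 108*11557) = √(32/113 - 1248156) = √(-141041596/113) = 2*I*√3984425087/113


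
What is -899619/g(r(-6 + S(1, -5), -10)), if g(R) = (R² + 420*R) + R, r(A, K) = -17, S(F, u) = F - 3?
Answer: 899619/6868 ≈ 130.99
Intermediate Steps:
S(F, u) = -3 + F
g(R) = R² + 421*R
-899619/g(r(-6 + S(1, -5), -10)) = -899619*(-1/(17*(421 - 17))) = -899619/((-17*404)) = -899619/(-6868) = -899619*(-1/6868) = 899619/6868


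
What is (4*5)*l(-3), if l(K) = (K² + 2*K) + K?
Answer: 0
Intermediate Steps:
l(K) = K² + 3*K
(4*5)*l(-3) = (4*5)*(-3*(3 - 3)) = 20*(-3*0) = 20*0 = 0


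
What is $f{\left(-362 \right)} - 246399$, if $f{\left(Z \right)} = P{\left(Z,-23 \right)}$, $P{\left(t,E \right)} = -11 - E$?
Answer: $-246387$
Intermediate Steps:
$f{\left(Z \right)} = 12$ ($f{\left(Z \right)} = -11 - -23 = -11 + 23 = 12$)
$f{\left(-362 \right)} - 246399 = 12 - 246399 = -246387$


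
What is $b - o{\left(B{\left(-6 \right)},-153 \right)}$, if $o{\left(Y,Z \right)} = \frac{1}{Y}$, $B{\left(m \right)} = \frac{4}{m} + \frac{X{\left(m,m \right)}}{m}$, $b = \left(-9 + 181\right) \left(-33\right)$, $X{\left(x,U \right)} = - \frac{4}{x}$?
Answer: $- \frac{39723}{7} \approx -5674.7$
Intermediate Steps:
$b = -5676$ ($b = 172 \left(-33\right) = -5676$)
$B{\left(m \right)} = - \frac{4}{m^{2}} + \frac{4}{m}$ ($B{\left(m \right)} = \frac{4}{m} + \frac{\left(-4\right) \frac{1}{m}}{m} = \frac{4}{m} - \frac{4}{m^{2}} = - \frac{4}{m^{2}} + \frac{4}{m}$)
$b - o{\left(B{\left(-6 \right)},-153 \right)} = -5676 - \frac{1}{4 \cdot \frac{1}{36} \left(-1 - 6\right)} = -5676 - \frac{1}{4 \cdot \frac{1}{36} \left(-7\right)} = -5676 - \frac{1}{- \frac{7}{9}} = -5676 - - \frac{9}{7} = -5676 + \frac{9}{7} = - \frac{39723}{7}$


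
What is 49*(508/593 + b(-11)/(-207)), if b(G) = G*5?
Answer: 6750779/122751 ≈ 54.996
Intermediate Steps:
b(G) = 5*G
49*(508/593 + b(-11)/(-207)) = 49*(508/593 + (5*(-11))/(-207)) = 49*(508*(1/593) - 55*(-1/207)) = 49*(508/593 + 55/207) = 49*(137771/122751) = 6750779/122751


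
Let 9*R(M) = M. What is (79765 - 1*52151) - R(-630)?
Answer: 27684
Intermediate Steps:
R(M) = M/9
(79765 - 1*52151) - R(-630) = (79765 - 1*52151) - (-630)/9 = (79765 - 52151) - 1*(-70) = 27614 + 70 = 27684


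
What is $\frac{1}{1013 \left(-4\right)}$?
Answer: $- \frac{1}{4052} \approx -0.00024679$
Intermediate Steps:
$\frac{1}{1013 \left(-4\right)} = \frac{1}{-4052} = - \frac{1}{4052}$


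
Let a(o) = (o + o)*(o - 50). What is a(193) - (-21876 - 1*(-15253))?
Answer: 61821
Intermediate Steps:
a(o) = 2*o*(-50 + o) (a(o) = (2*o)*(-50 + o) = 2*o*(-50 + o))
a(193) - (-21876 - 1*(-15253)) = 2*193*(-50 + 193) - (-21876 - 1*(-15253)) = 2*193*143 - (-21876 + 15253) = 55198 - 1*(-6623) = 55198 + 6623 = 61821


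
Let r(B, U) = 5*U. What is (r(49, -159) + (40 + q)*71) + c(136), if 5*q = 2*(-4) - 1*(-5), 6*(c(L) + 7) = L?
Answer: 30271/15 ≈ 2018.1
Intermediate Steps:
c(L) = -7 + L/6
q = -⅗ (q = (2*(-4) - 1*(-5))/5 = (-8 + 5)/5 = (⅕)*(-3) = -⅗ ≈ -0.60000)
(r(49, -159) + (40 + q)*71) + c(136) = (5*(-159) + (40 - ⅗)*71) + (-7 + (⅙)*136) = (-795 + (197/5)*71) + (-7 + 68/3) = (-795 + 13987/5) + 47/3 = 10012/5 + 47/3 = 30271/15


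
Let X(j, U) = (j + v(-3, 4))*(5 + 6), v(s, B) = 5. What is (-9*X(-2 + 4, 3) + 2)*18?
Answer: -12438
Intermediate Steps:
X(j, U) = 55 + 11*j (X(j, U) = (j + 5)*(5 + 6) = (5 + j)*11 = 55 + 11*j)
(-9*X(-2 + 4, 3) + 2)*18 = (-9*(55 + 11*(-2 + 4)) + 2)*18 = (-9*(55 + 11*2) + 2)*18 = (-9*(55 + 22) + 2)*18 = (-9*77 + 2)*18 = (-693 + 2)*18 = -691*18 = -12438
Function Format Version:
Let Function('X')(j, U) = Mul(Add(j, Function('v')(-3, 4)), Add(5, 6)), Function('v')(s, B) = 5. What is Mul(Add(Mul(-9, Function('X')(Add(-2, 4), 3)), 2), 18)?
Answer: -12438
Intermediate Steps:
Function('X')(j, U) = Add(55, Mul(11, j)) (Function('X')(j, U) = Mul(Add(j, 5), Add(5, 6)) = Mul(Add(5, j), 11) = Add(55, Mul(11, j)))
Mul(Add(Mul(-9, Function('X')(Add(-2, 4), 3)), 2), 18) = Mul(Add(Mul(-9, Add(55, Mul(11, Add(-2, 4)))), 2), 18) = Mul(Add(Mul(-9, Add(55, Mul(11, 2))), 2), 18) = Mul(Add(Mul(-9, Add(55, 22)), 2), 18) = Mul(Add(Mul(-9, 77), 2), 18) = Mul(Add(-693, 2), 18) = Mul(-691, 18) = -12438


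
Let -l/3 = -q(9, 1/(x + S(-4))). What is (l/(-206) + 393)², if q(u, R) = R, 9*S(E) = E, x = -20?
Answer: 221899723897401/1436713216 ≈ 1.5445e+5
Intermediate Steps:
S(E) = E/9
l = -27/184 (l = -(-3)/(-20 + (⅑)*(-4)) = -(-3)/(-20 - 4/9) = -(-3)/(-184/9) = -(-3)*(-9)/184 = -3*9/184 = -27/184 ≈ -0.14674)
(l/(-206) + 393)² = (-27/184/(-206) + 393)² = (-27/184*(-1/206) + 393)² = (27/37904 + 393)² = (14896299/37904)² = 221899723897401/1436713216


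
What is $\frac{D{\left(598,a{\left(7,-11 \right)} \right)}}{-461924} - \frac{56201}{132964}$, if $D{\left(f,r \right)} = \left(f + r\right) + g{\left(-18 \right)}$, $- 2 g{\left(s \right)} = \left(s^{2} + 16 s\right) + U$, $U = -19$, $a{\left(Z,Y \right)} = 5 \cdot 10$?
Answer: $- \frac{13022810601}{30709631368} \approx -0.42406$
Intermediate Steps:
$a{\left(Z,Y \right)} = 50$
$g{\left(s \right)} = \frac{19}{2} - 8 s - \frac{s^{2}}{2}$ ($g{\left(s \right)} = - \frac{\left(s^{2} + 16 s\right) - 19}{2} = - \frac{-19 + s^{2} + 16 s}{2} = \frac{19}{2} - 8 s - \frac{s^{2}}{2}$)
$D{\left(f,r \right)} = - \frac{17}{2} + f + r$ ($D{\left(f,r \right)} = \left(f + r\right) - \left(- \frac{307}{2} + 162\right) = \left(f + r\right) + \left(\frac{19}{2} + 144 - 162\right) = \left(f + r\right) - \frac{17}{2} = - \frac{17}{2} + f + r$)
$\frac{D{\left(598,a{\left(7,-11 \right)} \right)}}{-461924} - \frac{56201}{132964} = \frac{- \frac{17}{2} + 598 + 50}{-461924} - \frac{56201}{132964} = \frac{1279}{2} \left(- \frac{1}{461924}\right) - \frac{56201}{132964} = - \frac{1279}{923848} - \frac{56201}{132964} = - \frac{13022810601}{30709631368}$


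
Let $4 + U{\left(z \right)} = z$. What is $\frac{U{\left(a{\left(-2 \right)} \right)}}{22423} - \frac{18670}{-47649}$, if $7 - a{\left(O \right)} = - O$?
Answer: $\frac{418685059}{1068433527} \approx 0.39187$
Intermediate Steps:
$a{\left(O \right)} = 7 + O$ ($a{\left(O \right)} = 7 - - O = 7 + O$)
$U{\left(z \right)} = -4 + z$
$\frac{U{\left(a{\left(-2 \right)} \right)}}{22423} - \frac{18670}{-47649} = \frac{-4 + \left(7 - 2\right)}{22423} - \frac{18670}{-47649} = \left(-4 + 5\right) \frac{1}{22423} - - \frac{18670}{47649} = 1 \cdot \frac{1}{22423} + \frac{18670}{47649} = \frac{1}{22423} + \frac{18670}{47649} = \frac{418685059}{1068433527}$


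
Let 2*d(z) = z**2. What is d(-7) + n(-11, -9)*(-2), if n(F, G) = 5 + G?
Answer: 65/2 ≈ 32.500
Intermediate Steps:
d(z) = z**2/2
d(-7) + n(-11, -9)*(-2) = (1/2)*(-7)**2 + (5 - 9)*(-2) = (1/2)*49 - 4*(-2) = 49/2 + 8 = 65/2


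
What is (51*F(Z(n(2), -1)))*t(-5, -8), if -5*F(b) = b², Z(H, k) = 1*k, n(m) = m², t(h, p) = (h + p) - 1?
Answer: 714/5 ≈ 142.80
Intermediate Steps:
t(h, p) = -1 + h + p
Z(H, k) = k
F(b) = -b²/5
(51*F(Z(n(2), -1)))*t(-5, -8) = (51*(-⅕*(-1)²))*(-1 - 5 - 8) = (51*(-⅕*1))*(-14) = (51*(-⅕))*(-14) = -51/5*(-14) = 714/5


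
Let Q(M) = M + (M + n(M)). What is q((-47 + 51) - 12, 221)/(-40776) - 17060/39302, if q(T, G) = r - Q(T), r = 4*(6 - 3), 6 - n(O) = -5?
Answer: -348153347/801289176 ≈ -0.43449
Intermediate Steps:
n(O) = 11 (n(O) = 6 - 1*(-5) = 6 + 5 = 11)
r = 12 (r = 4*3 = 12)
Q(M) = 11 + 2*M (Q(M) = M + (M + 11) = M + (11 + M) = 11 + 2*M)
q(T, G) = 1 - 2*T (q(T, G) = 12 - (11 + 2*T) = 12 + (-11 - 2*T) = 1 - 2*T)
q((-47 + 51) - 12, 221)/(-40776) - 17060/39302 = (1 - 2*((-47 + 51) - 12))/(-40776) - 17060/39302 = (1 - 2*(4 - 12))*(-1/40776) - 17060*1/39302 = (1 - 2*(-8))*(-1/40776) - 8530/19651 = (1 + 16)*(-1/40776) - 8530/19651 = 17*(-1/40776) - 8530/19651 = -17/40776 - 8530/19651 = -348153347/801289176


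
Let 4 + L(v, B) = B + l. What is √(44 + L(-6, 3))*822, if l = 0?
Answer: 822*√43 ≈ 5390.2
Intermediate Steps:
L(v, B) = -4 + B (L(v, B) = -4 + (B + 0) = -4 + B)
√(44 + L(-6, 3))*822 = √(44 + (-4 + 3))*822 = √(44 - 1)*822 = √43*822 = 822*√43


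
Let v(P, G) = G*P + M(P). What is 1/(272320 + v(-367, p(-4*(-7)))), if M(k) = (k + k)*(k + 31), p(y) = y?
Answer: 1/508668 ≈ 1.9659e-6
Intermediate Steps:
M(k) = 2*k*(31 + k) (M(k) = (2*k)*(31 + k) = 2*k*(31 + k))
v(P, G) = G*P + 2*P*(31 + P)
1/(272320 + v(-367, p(-4*(-7)))) = 1/(272320 - 367*(62 - 4*(-7) + 2*(-367))) = 1/(272320 - 367*(62 + 28 - 734)) = 1/(272320 - 367*(-644)) = 1/(272320 + 236348) = 1/508668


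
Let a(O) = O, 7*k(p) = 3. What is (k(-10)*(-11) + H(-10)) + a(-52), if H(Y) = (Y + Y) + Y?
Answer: -607/7 ≈ -86.714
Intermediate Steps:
k(p) = 3/7 (k(p) = (⅐)*3 = 3/7)
H(Y) = 3*Y (H(Y) = 2*Y + Y = 3*Y)
(k(-10)*(-11) + H(-10)) + a(-52) = ((3/7)*(-11) + 3*(-10)) - 52 = (-33/7 - 30) - 52 = -243/7 - 52 = -607/7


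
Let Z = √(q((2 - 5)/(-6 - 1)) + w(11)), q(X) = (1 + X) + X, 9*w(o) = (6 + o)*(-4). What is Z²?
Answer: -359/63 ≈ -5.6984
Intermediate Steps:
w(o) = -8/3 - 4*o/9 (w(o) = ((6 + o)*(-4))/9 = (-24 - 4*o)/9 = -8/3 - 4*o/9)
q(X) = 1 + 2*X
Z = I*√2513/21 (Z = √((1 + 2*((2 - 5)/(-6 - 1))) + (-8/3 - 4/9*11)) = √((1 + 2*(-3/(-7))) + (-8/3 - 44/9)) = √((1 + 2*(-3*(-⅐))) - 68/9) = √((1 + 2*(3/7)) - 68/9) = √((1 + 6/7) - 68/9) = √(13/7 - 68/9) = √(-359/63) = I*√2513/21 ≈ 2.3871*I)
Z² = (I*√2513/21)² = -359/63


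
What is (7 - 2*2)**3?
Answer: 27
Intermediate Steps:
(7 - 2*2)**3 = (7 - 4)**3 = 3**3 = 27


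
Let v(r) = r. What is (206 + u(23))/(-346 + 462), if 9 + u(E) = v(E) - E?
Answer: 197/116 ≈ 1.6983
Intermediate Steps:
u(E) = -9 (u(E) = -9 + (E - E) = -9 + 0 = -9)
(206 + u(23))/(-346 + 462) = (206 - 9)/(-346 + 462) = 197/116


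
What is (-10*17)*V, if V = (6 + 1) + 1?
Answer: -1360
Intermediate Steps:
V = 8 (V = 7 + 1 = 8)
(-10*17)*V = -10*17*8 = -170*8 = -1360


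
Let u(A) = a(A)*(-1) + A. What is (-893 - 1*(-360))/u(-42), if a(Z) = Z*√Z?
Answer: 533/1806 + 533*I*√42/1806 ≈ 0.29513 + 1.9126*I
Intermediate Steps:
a(Z) = Z^(3/2)
u(A) = A - A^(3/2) (u(A) = A^(3/2)*(-1) + A = -A^(3/2) + A = A - A^(3/2))
(-893 - 1*(-360))/u(-42) = (-893 - 1*(-360))/(-42 - (-42)^(3/2)) = (-893 + 360)/(-42 - (-42)*I*√42) = -533/(-42 + 42*I*√42)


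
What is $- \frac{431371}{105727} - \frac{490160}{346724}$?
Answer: $- \frac{50347456231}{9164522087} \approx -5.4937$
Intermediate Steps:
$- \frac{431371}{105727} - \frac{490160}{346724} = \left(-431371\right) \frac{1}{105727} - \frac{122540}{86681} = - \frac{431371}{105727} - \frac{122540}{86681} = - \frac{50347456231}{9164522087}$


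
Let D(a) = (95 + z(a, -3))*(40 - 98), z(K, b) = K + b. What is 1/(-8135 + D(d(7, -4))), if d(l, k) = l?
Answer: -1/13877 ≈ -7.2062e-5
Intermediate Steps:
D(a) = -5336 - 58*a (D(a) = (95 + (a - 3))*(40 - 98) = (95 + (-3 + a))*(-58) = (92 + a)*(-58) = -5336 - 58*a)
1/(-8135 + D(d(7, -4))) = 1/(-8135 + (-5336 - 58*7)) = 1/(-8135 + (-5336 - 406)) = 1/(-8135 - 5742) = 1/(-13877) = -1/13877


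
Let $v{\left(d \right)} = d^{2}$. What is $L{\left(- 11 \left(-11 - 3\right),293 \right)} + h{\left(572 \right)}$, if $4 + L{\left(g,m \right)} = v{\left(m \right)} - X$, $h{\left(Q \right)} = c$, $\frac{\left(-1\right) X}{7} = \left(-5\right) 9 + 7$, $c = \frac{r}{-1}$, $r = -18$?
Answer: $85597$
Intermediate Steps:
$c = 18$ ($c = - \frac{18}{-1} = \left(-18\right) \left(-1\right) = 18$)
$X = 266$ ($X = - 7 \left(\left(-5\right) 9 + 7\right) = - 7 \left(-45 + 7\right) = \left(-7\right) \left(-38\right) = 266$)
$h{\left(Q \right)} = 18$
$L{\left(g,m \right)} = -270 + m^{2}$ ($L{\left(g,m \right)} = -4 + \left(m^{2} - 266\right) = -4 + \left(-266 + m^{2}\right) = -270 + m^{2}$)
$L{\left(- 11 \left(-11 - 3\right),293 \right)} + h{\left(572 \right)} = \left(-270 + 293^{2}\right) + 18 = \left(-270 + 85849\right) + 18 = 85579 + 18 = 85597$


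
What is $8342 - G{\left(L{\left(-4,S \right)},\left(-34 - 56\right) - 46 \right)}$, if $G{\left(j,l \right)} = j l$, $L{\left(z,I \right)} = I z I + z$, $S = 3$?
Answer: $2902$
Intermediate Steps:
$L{\left(z,I \right)} = z + z I^{2}$ ($L{\left(z,I \right)} = z I^{2} + z = z + z I^{2}$)
$8342 - G{\left(L{\left(-4,S \right)},\left(-34 - 56\right) - 46 \right)} = 8342 - - 4 \left(1 + 3^{2}\right) \left(\left(-34 - 56\right) - 46\right) = 8342 - - 4 \left(1 + 9\right) \left(-90 - 46\right) = 8342 - \left(-4\right) 10 \left(-136\right) = 8342 - \left(-40\right) \left(-136\right) = 8342 - 5440 = 2902$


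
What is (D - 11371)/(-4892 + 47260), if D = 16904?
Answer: 5533/42368 ≈ 0.13059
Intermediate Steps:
(D - 11371)/(-4892 + 47260) = (16904 - 11371)/(-4892 + 47260) = 5533/42368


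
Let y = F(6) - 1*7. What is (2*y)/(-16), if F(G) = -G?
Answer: 13/8 ≈ 1.6250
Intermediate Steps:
y = -13 (y = -1*6 - 1*7 = -6 - 7 = -13)
(2*y)/(-16) = (2*(-13))/(-16) = -26*(-1/16) = 13/8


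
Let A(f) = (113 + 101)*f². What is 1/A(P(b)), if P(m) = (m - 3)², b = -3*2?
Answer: 1/1404054 ≈ 7.1222e-7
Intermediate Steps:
b = -6
P(m) = (-3 + m)²
A(f) = 214*f²
1/A(P(b)) = 1/(214*((-3 - 6)²)²) = 1/(214*((-9)²)²) = 1/(214*81²) = 1/(214*6561) = 1/1404054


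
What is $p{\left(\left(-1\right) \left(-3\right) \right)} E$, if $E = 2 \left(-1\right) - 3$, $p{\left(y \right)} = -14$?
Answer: $70$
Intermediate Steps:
$E = -5$ ($E = -2 - 3 = -5$)
$p{\left(\left(-1\right) \left(-3\right) \right)} E = \left(-14\right) \left(-5\right) = 70$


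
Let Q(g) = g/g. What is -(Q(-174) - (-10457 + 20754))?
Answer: 10296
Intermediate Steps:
Q(g) = 1
-(Q(-174) - (-10457 + 20754)) = -(1 - (-10457 + 20754)) = -(1 - 1*10297) = -(1 - 10297) = -1*(-10296) = 10296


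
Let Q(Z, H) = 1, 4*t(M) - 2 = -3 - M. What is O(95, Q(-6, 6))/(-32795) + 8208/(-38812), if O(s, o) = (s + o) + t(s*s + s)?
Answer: -184406249/1272839540 ≈ -0.14488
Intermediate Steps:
t(M) = -1/4 - M/4 (t(M) = 1/2 + (-3 - M)/4 = 1/2 + (-3/4 - M/4) = -1/4 - M/4)
O(s, o) = -1/4 + o - s**2/4 + 3*s/4 (O(s, o) = (s + o) + (-1/4 - (s*s + s)/4) = (o + s) + (-1/4 - (s**2 + s)/4) = (o + s) + (-1/4 - (s + s**2)/4) = (o + s) + (-1/4 + (-s/4 - s**2/4)) = (o + s) + (-1/4 - s/4 - s**2/4) = -1/4 + o - s**2/4 + 3*s/4)
O(95, Q(-6, 6))/(-32795) + 8208/(-38812) = (-1/4 + 1 - 1/4*95**2 + (3/4)*95)/(-32795) + 8208/(-38812) = (-1/4 + 1 - 1/4*9025 + 285/4)*(-1/32795) + 8208*(-1/38812) = (-1/4 + 1 - 9025/4 + 285/4)*(-1/32795) - 2052/9703 = -8737/4*(-1/32795) - 2052/9703 = 8737/131180 - 2052/9703 = -184406249/1272839540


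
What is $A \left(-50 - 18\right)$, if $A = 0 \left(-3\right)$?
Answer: $0$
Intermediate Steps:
$A = 0$
$A \left(-50 - 18\right) = 0 \left(-50 - 18\right) = 0 \left(-68\right) = 0$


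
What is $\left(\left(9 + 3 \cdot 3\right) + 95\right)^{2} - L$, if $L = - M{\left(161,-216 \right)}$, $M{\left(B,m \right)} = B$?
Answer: $12930$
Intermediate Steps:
$L = -161$ ($L = \left(-1\right) 161 = -161$)
$\left(\left(9 + 3 \cdot 3\right) + 95\right)^{2} - L = \left(\left(9 + 3 \cdot 3\right) + 95\right)^{2} - -161 = \left(\left(9 + 9\right) + 95\right)^{2} + 161 = \left(18 + 95\right)^{2} + 161 = 113^{2} + 161 = 12769 + 161 = 12930$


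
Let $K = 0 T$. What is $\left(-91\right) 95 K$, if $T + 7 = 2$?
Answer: $0$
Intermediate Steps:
$T = -5$ ($T = -7 + 2 = -5$)
$K = 0$ ($K = 0 \left(-5\right) = 0$)
$\left(-91\right) 95 K = \left(-91\right) 95 \cdot 0 = \left(-8645\right) 0 = 0$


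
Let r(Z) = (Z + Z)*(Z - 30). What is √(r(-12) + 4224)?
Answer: 4*√327 ≈ 72.333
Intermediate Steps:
r(Z) = 2*Z*(-30 + Z) (r(Z) = (2*Z)*(-30 + Z) = 2*Z*(-30 + Z))
√(r(-12) + 4224) = √(2*(-12)*(-30 - 12) + 4224) = √(2*(-12)*(-42) + 4224) = √(1008 + 4224) = √5232 = 4*√327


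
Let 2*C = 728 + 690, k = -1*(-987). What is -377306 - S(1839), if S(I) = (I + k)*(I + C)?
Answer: -7577954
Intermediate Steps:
k = 987
C = 709 (C = (728 + 690)/2 = (1/2)*1418 = 709)
S(I) = (709 + I)*(987 + I) (S(I) = (I + 987)*(I + 709) = (987 + I)*(709 + I) = (709 + I)*(987 + I))
-377306 - S(1839) = -377306 - (699783 + 1839**2 + 1696*1839) = -377306 - (699783 + 3381921 + 3118944) = -377306 - 1*7200648 = -377306 - 7200648 = -7577954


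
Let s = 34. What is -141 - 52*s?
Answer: -1909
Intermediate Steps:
-141 - 52*s = -141 - 52*34 = -141 - 1768 = -1909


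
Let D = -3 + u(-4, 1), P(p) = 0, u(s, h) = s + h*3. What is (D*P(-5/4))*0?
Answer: 0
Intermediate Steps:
u(s, h) = s + 3*h
D = -4 (D = -3 + (-4 + 3*1) = -3 + (-4 + 3) = -3 - 1 = -4)
(D*P(-5/4))*0 = -4*0*0 = 0*0 = 0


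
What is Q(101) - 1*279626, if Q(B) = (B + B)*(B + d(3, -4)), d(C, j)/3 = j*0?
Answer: -259224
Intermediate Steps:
d(C, j) = 0 (d(C, j) = 3*(j*0) = 3*0 = 0)
Q(B) = 2*B² (Q(B) = (B + B)*(B + 0) = (2*B)*B = 2*B²)
Q(101) - 1*279626 = 2*101² - 1*279626 = 2*10201 - 279626 = 20402 - 279626 = -259224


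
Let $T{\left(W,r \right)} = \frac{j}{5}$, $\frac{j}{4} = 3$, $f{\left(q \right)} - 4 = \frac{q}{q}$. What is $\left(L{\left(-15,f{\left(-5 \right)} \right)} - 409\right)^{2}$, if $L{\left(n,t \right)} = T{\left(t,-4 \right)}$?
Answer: $\frac{4133089}{25} \approx 1.6532 \cdot 10^{5}$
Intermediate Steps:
$f{\left(q \right)} = 5$ ($f{\left(q \right)} = 4 + \frac{q}{q} = 4 + 1 = 5$)
$j = 12$ ($j = 4 \cdot 3 = 12$)
$T{\left(W,r \right)} = \frac{12}{5}$
$L{\left(n,t \right)} = \frac{12}{5}$
$\left(L{\left(-15,f{\left(-5 \right)} \right)} - 409\right)^{2} = \left(\frac{12}{5} - 409\right)^{2} = \left(- \frac{2033}{5}\right)^{2} = \frac{4133089}{25}$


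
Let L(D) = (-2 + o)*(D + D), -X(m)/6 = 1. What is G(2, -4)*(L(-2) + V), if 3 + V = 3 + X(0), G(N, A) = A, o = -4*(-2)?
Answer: 120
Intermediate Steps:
o = 8
X(m) = -6 (X(m) = -6*1 = -6)
L(D) = 12*D (L(D) = (-2 + 8)*(D + D) = 6*(2*D) = 12*D)
V = -6 (V = -3 + (3 - 6) = -3 - 3 = -6)
G(2, -4)*(L(-2) + V) = -4*(12*(-2) - 6) = -4*(-24 - 6) = -4*(-30) = 120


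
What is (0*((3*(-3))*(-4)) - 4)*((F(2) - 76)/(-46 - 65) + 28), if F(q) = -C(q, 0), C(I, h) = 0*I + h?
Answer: -12736/111 ≈ -114.74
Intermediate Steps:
C(I, h) = h (C(I, h) = 0 + h = h)
F(q) = 0 (F(q) = -1*0 = 0)
(0*((3*(-3))*(-4)) - 4)*((F(2) - 76)/(-46 - 65) + 28) = (0*((3*(-3))*(-4)) - 4)*((0 - 76)/(-46 - 65) + 28) = (0*(-9*(-4)) - 4)*(-76/(-111) + 28) = (0*36 - 4)*(-76*(-1/111) + 28) = (0 - 4)*(76/111 + 28) = -4*3184/111 = -12736/111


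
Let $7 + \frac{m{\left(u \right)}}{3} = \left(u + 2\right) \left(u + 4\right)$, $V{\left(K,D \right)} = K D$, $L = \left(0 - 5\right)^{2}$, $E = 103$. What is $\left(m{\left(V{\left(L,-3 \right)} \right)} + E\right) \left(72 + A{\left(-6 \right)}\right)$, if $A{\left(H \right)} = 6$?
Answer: $1219218$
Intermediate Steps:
$L = 25$ ($L = \left(-5\right)^{2} = 25$)
$V{\left(K,D \right)} = D K$
$m{\left(u \right)} = -21 + 3 \left(2 + u\right) \left(4 + u\right)$ ($m{\left(u \right)} = -21 + 3 \left(u + 2\right) \left(u + 4\right) = -21 + 3 \left(2 + u\right) \left(4 + u\right)$)
$\left(m{\left(V{\left(L,-3 \right)} \right)} + E\right) \left(72 + A{\left(-6 \right)}\right) = \left(\left(3 + 3 \left(\left(-3\right) 25\right)^{2} + 18 \left(\left(-3\right) 25\right)\right) + 103\right) \left(72 + 6\right) = \left(\left(3 + 3 \left(-75\right)^{2} + 18 \left(-75\right)\right) + 103\right) 78 = \left(\left(3 + 3 \cdot 5625 - 1350\right) + 103\right) 78 = \left(\left(3 + 16875 - 1350\right) + 103\right) 78 = \left(15528 + 103\right) 78 = 15631 \cdot 78 = 1219218$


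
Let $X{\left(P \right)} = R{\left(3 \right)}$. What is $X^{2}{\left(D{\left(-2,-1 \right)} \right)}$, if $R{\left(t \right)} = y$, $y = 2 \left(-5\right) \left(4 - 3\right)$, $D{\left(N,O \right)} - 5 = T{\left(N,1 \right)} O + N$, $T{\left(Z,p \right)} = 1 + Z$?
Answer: $100$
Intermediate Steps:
$D{\left(N,O \right)} = 5 + N + O \left(1 + N\right)$ ($D{\left(N,O \right)} = 5 + \left(\left(1 + N\right) O + N\right) = 5 + \left(O \left(1 + N\right) + N\right) = 5 + \left(N + O \left(1 + N\right)\right) = 5 + N + O \left(1 + N\right)$)
$y = -10$ ($y = \left(-10\right) 1 = -10$)
$R{\left(t \right)} = -10$
$X{\left(P \right)} = -10$
$X^{2}{\left(D{\left(-2,-1 \right)} \right)} = \left(-10\right)^{2} = 100$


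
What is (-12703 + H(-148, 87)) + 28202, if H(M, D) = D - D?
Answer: 15499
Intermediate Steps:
H(M, D) = 0
(-12703 + H(-148, 87)) + 28202 = (-12703 + 0) + 28202 = -12703 + 28202 = 15499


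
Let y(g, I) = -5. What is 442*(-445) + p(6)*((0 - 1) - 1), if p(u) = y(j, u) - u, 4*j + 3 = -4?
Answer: -196668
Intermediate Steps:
j = -7/4 (j = -¾ + (¼)*(-4) = -¾ - 1 = -7/4 ≈ -1.7500)
p(u) = -5 - u
442*(-445) + p(6)*((0 - 1) - 1) = 442*(-445) + (-5 - 1*6)*((0 - 1) - 1) = -196690 + (-5 - 6)*(-1 - 1) = -196690 - 11*(-2) = -196690 + 22 = -196668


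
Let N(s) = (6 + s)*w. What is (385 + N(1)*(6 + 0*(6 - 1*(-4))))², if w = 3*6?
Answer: 1301881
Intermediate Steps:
w = 18
N(s) = 108 + 18*s (N(s) = (6 + s)*18 = 108 + 18*s)
(385 + N(1)*(6 + 0*(6 - 1*(-4))))² = (385 + (108 + 18*1)*(6 + 0*(6 - 1*(-4))))² = (385 + (108 + 18)*(6 + 0*(6 + 4)))² = (385 + 126*(6 + 0*10))² = (385 + 126*(6 + 0))² = (385 + 126*6)² = (385 + 756)² = 1141² = 1301881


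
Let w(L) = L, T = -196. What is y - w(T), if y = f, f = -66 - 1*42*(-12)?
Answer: 634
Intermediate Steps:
f = 438 (f = -66 - 42*(-12) = -66 + 504 = 438)
y = 438
y - w(T) = 438 - 1*(-196) = 438 + 196 = 634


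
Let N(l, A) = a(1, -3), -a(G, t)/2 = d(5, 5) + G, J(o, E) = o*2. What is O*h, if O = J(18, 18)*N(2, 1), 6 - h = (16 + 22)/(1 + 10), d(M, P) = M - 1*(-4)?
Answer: -20160/11 ≈ -1832.7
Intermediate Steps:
J(o, E) = 2*o
d(M, P) = 4 + M (d(M, P) = M + 4 = 4 + M)
a(G, t) = -18 - 2*G (a(G, t) = -2*((4 + 5) + G) = -2*(9 + G) = -18 - 2*G)
N(l, A) = -20 (N(l, A) = -18 - 2*1 = -18 - 2 = -20)
h = 28/11 (h = 6 - (16 + 22)/(1 + 10) = 6 - 38/11 = 28/11 ≈ 2.5455)
O = -720 (O = (2*18)*(-20) = 36*(-20) = -720)
O*h = -720*28/11 = -20160/11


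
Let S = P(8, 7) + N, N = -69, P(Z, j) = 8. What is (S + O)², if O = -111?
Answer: 29584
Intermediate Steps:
S = -61 (S = 8 - 69 = -61)
(S + O)² = (-61 - 111)² = (-172)² = 29584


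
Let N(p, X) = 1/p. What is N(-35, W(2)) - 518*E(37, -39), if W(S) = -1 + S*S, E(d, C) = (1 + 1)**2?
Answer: -72521/35 ≈ -2072.0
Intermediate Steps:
E(d, C) = 4 (E(d, C) = 2**2 = 4)
W(S) = -1 + S**2
N(-35, W(2)) - 518*E(37, -39) = 1/(-35) - 518*4 = -1/35 - 2072 = -72521/35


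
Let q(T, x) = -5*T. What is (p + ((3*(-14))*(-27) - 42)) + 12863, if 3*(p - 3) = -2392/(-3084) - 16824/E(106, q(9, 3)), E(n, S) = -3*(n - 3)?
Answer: 3329725324/238239 ≈ 13976.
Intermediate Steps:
E(n, S) = 9 - 3*n (E(n, S) = -3*(-3 + n) = 9 - 3*n)
p = 5100079/238239 (p = 3 + (-2392/(-3084) - 16824/(9 - 3*106))/3 = 3 + (-2392*(-1/3084) - 16824/(9 - 318))/3 = 3 + (598/771 - 16824/(-309))/3 = 3 + (598/771 - 16824*(-1/309))/3 = 3 + (598/771 + 5608/103)/3 = 3 + (⅓)*(4385362/79413) = 3 + 4385362/238239 = 5100079/238239 ≈ 21.407)
(p + ((3*(-14))*(-27) - 42)) + 12863 = (5100079/238239 + ((3*(-14))*(-27) - 42)) + 12863 = (5100079/238239 + (-42*(-27) - 42)) + 12863 = (5100079/238239 + (1134 - 42)) + 12863 = (5100079/238239 + 1092) + 12863 = 265257067/238239 + 12863 = 3329725324/238239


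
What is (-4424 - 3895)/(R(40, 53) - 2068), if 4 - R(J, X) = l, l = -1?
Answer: 8319/2063 ≈ 4.0325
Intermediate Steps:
R(J, X) = 5 (R(J, X) = 4 - 1*(-1) = 4 + 1 = 5)
(-4424 - 3895)/(R(40, 53) - 2068) = (-4424 - 3895)/(5 - 2068) = -8319/(-2063) = -8319*(-1/2063) = 8319/2063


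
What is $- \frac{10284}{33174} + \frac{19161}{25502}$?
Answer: $\frac{62230741}{141000558} \approx 0.44135$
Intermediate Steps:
$- \frac{10284}{33174} + \frac{19161}{25502} = \left(-10284\right) \frac{1}{33174} + 19161 \cdot \frac{1}{25502} = - \frac{1714}{5529} + \frac{19161}{25502} = \frac{62230741}{141000558}$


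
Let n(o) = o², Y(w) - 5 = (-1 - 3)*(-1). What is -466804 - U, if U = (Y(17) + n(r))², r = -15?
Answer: -521560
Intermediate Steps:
Y(w) = 9 (Y(w) = 5 + (-1 - 3)*(-1) = 5 - 4*(-1) = 5 + 4 = 9)
U = 54756 (U = (9 + (-15)²)² = (9 + 225)² = 234² = 54756)
-466804 - U = -466804 - 1*54756 = -466804 - 54756 = -521560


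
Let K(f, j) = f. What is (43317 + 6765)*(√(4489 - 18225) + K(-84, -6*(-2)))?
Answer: -4206888 + 100164*I*√3434 ≈ -4.2069e+6 + 5.8696e+6*I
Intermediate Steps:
(43317 + 6765)*(√(4489 - 18225) + K(-84, -6*(-2))) = (43317 + 6765)*(√(4489 - 18225) - 84) = 50082*(√(-13736) - 84) = 50082*(2*I*√3434 - 84) = 50082*(-84 + 2*I*√3434) = -4206888 + 100164*I*√3434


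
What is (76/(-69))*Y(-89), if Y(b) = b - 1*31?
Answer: 3040/23 ≈ 132.17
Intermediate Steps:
Y(b) = -31 + b (Y(b) = b - 31 = -31 + b)
(76/(-69))*Y(-89) = (76/(-69))*(-31 - 89) = (76*(-1/69))*(-120) = -76/69*(-120) = 3040/23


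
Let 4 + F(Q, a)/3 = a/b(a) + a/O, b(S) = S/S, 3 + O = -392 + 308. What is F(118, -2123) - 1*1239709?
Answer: -36134487/29 ≈ -1.2460e+6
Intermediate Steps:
O = -87 (O = -3 + (-392 + 308) = -3 - 84 = -87)
b(S) = 1
F(Q, a) = -12 + 86*a/29 (F(Q, a) = -12 + 3*(a/1 + a/(-87)) = -12 + 3*(a*1 + a*(-1/87)) = -12 + 3*(a - a/87) = -12 + 3*(86*a/87) = -12 + 86*a/29)
F(118, -2123) - 1*1239709 = (-12 + (86/29)*(-2123)) - 1*1239709 = (-12 - 182578/29) - 1239709 = -182926/29 - 1239709 = -36134487/29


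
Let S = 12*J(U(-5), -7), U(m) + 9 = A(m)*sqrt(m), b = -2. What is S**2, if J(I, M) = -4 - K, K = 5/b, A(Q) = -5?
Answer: 324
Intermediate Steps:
K = -5/2 (K = 5/(-2) = 5*(-1/2) = -5/2 ≈ -2.5000)
U(m) = -9 - 5*sqrt(m)
J(I, M) = -3/2 (J(I, M) = -4 - 1*(-5/2) = -4 + 5/2 = -3/2)
S = -18 (S = 12*(-3/2) = -18)
S**2 = (-18)**2 = 324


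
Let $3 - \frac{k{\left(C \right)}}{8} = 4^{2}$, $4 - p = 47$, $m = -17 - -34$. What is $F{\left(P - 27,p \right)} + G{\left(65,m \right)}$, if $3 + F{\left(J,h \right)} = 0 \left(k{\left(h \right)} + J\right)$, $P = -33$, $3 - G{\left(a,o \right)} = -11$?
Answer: $11$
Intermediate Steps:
$m = 17$ ($m = -17 + 34 = 17$)
$G{\left(a,o \right)} = 14$ ($G{\left(a,o \right)} = 3 - -11 = 3 + 11 = 14$)
$p = -43$ ($p = 4 - 47 = -43$)
$k{\left(C \right)} = -104$ ($k{\left(C \right)} = 24 - 8 \cdot 4^{2} = 24 - 128 = -104$)
$F{\left(J,h \right)} = -3$ ($F{\left(J,h \right)} = -3 + 0 \left(-104 + J\right) = -3 + 0 = -3$)
$F{\left(P - 27,p \right)} + G{\left(65,m \right)} = -3 + 14 = 11$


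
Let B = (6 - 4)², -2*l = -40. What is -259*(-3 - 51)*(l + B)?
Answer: 335664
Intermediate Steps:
l = 20 (l = -½*(-40) = 20)
B = 4 (B = 2² = 4)
-259*(-3 - 51)*(l + B) = -259*(-3 - 51)*(20 + 4) = -(-13986)*24 = -259*(-1296) = 335664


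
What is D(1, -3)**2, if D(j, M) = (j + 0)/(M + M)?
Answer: 1/36 ≈ 0.027778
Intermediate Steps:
D(j, M) = j/(2*M) (D(j, M) = j/((2*M)) = j*(1/(2*M)) = j/(2*M))
D(1, -3)**2 = ((1/2)*1/(-3))**2 = ((1/2)*1*(-1/3))**2 = (-1/6)**2 = 1/36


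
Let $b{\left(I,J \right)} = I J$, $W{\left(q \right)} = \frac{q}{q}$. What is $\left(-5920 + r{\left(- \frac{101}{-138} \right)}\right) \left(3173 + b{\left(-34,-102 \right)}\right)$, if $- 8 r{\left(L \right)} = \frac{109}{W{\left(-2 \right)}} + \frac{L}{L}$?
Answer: $- \frac{157624135}{4} \approx -3.9406 \cdot 10^{7}$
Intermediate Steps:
$W{\left(q \right)} = 1$
$r{\left(L \right)} = - \frac{55}{4}$ ($r{\left(L \right)} = - \frac{\frac{109}{1} + \frac{L}{L}}{8} = - \frac{109 \cdot 1 + 1}{8} = - \frac{109 + 1}{8} = \left(- \frac{1}{8}\right) 110 = - \frac{55}{4}$)
$\left(-5920 + r{\left(- \frac{101}{-138} \right)}\right) \left(3173 + b{\left(-34,-102 \right)}\right) = \left(-5920 - \frac{55}{4}\right) \left(3173 - -3468\right) = - \frac{23735 \left(3173 + 3468\right)}{4} = \left(- \frac{23735}{4}\right) 6641 = - \frac{157624135}{4}$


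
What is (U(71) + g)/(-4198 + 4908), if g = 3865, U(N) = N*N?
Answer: 4453/355 ≈ 12.544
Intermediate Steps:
U(N) = N²
(U(71) + g)/(-4198 + 4908) = (71² + 3865)/(-4198 + 4908) = (5041 + 3865)/710 = 8906*(1/710) = 4453/355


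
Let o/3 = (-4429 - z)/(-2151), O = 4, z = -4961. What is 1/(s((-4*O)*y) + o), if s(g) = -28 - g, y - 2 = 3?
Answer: 717/36752 ≈ 0.019509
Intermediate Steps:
y = 5 (y = 2 + 3 = 5)
o = -532/717 (o = 3*((-4429 - 1*(-4961))/(-2151)) = 3*((-4429 + 4961)*(-1/2151)) = 3*(532*(-1/2151)) = 3*(-532/2151) = -532/717 ≈ -0.74198)
1/(s((-4*O)*y) + o) = 1/((-28 - (-4*4)*5) - 532/717) = 1/((-28 - (-16)*5) - 532/717) = 1/((-28 - 1*(-80)) - 532/717) = 1/((-28 + 80) - 532/717) = 1/(52 - 532/717) = 1/(36752/717) = 717/36752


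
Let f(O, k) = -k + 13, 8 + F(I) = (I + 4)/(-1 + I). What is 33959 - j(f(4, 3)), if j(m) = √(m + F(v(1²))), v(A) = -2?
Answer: 33959 - 2*√3/3 ≈ 33958.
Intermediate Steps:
F(I) = -8 + (4 + I)/(-1 + I) (F(I) = -8 + (I + 4)/(-1 + I) = -8 + (4 + I)/(-1 + I))
f(O, k) = 13 - k
j(m) = √(-26/3 + m) (j(m) = √(m + (12 - 7*(-2))/(-1 - 2)) = √(m + (12 + 14)/(-3)) = √(m - ⅓*26) = √(m - 26/3) = √(-26/3 + m))
33959 - j(f(4, 3)) = 33959 - √(-78 + 9*(13 - 1*3))/3 = 33959 - √(-78 + 9*(13 - 3))/3 = 33959 - √(-78 + 9*10)/3 = 33959 - √(-78 + 90)/3 = 33959 - √12/3 = 33959 - 2*√3/3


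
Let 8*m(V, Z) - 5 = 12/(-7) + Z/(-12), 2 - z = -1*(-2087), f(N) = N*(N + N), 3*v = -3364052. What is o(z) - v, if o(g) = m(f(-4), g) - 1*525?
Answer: 753209719/672 ≈ 1.1208e+6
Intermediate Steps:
v = -3364052/3 (v = (1/3)*(-3364052) = -3364052/3 ≈ -1.1214e+6)
f(N) = 2*N**2 (f(N) = N*(2*N) = 2*N**2)
z = -2085 (z = 2 - (-1)*(-2087) = 2 - 1*2087 = 2 - 2087 = -2085)
m(V, Z) = 23/56 - Z/96 (m(V, Z) = 5/8 + (12/(-7) + Z/(-12))/8 = 5/8 + (12*(-1/7) + Z*(-1/12))/8 = 5/8 + (-12/7 - Z/12)/8 = 5/8 + (-3/14 - Z/96) = 23/56 - Z/96)
o(g) = -29377/56 - g/96 (o(g) = (23/56 - g/96) - 1*525 = (23/56 - g/96) - 525 = -29377/56 - g/96)
o(z) - v = (-29377/56 - 1/96*(-2085)) - 1*(-3364052/3) = (-29377/56 + 695/32) + 3364052/3 = -112643/224 + 3364052/3 = 753209719/672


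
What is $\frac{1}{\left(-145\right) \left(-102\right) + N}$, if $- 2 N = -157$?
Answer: $\frac{2}{29737} \approx 6.7256 \cdot 10^{-5}$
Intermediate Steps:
$N = \frac{157}{2}$ ($N = \left(- \frac{1}{2}\right) \left(-157\right) = \frac{157}{2} \approx 78.5$)
$\frac{1}{\left(-145\right) \left(-102\right) + N} = \frac{1}{\left(-145\right) \left(-102\right) + \frac{157}{2}} = \frac{1}{14790 + \frac{157}{2}} = \frac{1}{\frac{29737}{2}} = \frac{2}{29737}$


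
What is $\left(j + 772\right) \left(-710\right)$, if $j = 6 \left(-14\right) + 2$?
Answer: $-489900$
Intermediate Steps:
$j = -82$ ($j = -84 + 2 = -82$)
$\left(j + 772\right) \left(-710\right) = \left(-82 + 772\right) \left(-710\right) = 690 \left(-710\right) = -489900$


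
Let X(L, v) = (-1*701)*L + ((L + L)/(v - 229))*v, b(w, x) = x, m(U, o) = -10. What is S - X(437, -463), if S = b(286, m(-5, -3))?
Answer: 105786811/346 ≈ 3.0574e+5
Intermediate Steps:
S = -10
X(L, v) = -701*L + 2*L*v/(-229 + v) (X(L, v) = -701*L + ((2*L)/(-229 + v))*v = -701*L + (2*L/(-229 + v))*v = -701*L + 2*L*v/(-229 + v))
S - X(437, -463) = -10 - 437*(160529 - 699*(-463))/(-229 - 463) = -10 - 437*(160529 + 323637)/(-692) = -10 - 437*(-1)*484166/692 = -10 - 1*(-105790271/346) = -10 + 105790271/346 = 105786811/346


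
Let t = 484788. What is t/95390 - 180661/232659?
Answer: 47778519251/11096671005 ≈ 4.3057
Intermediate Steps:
t/95390 - 180661/232659 = 484788/95390 - 180661/232659 = 484788*(1/95390) - 180661*1/232659 = 242394/47695 - 180661/232659 = 47778519251/11096671005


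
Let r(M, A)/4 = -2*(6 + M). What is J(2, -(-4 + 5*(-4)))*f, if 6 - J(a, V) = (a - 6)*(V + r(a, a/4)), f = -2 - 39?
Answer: 6314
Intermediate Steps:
r(M, A) = -48 - 8*M (r(M, A) = 4*(-2*(6 + M)) = 4*(-12 - 2*M) = -48 - 8*M)
f = -41
J(a, V) = 6 - (-6 + a)*(-48 + V - 8*a) (J(a, V) = 6 - (a - 6)*(V + (-48 - 8*a)) = 6 - (-6 + a)*(-48 + V - 8*a))
J(2, -(-4 + 5*(-4)))*f = (-282 + 6*(-(-4 + 5*(-4))) + 8*2² - 1*(-(-4 + 5*(-4)))*2)*(-41) = (-282 + 6*(-(-4 - 20)) + 8*4 - 1*(-(-4 - 20))*2)*(-41) = (-282 + 6*(-1*(-24)) + 32 - 1*(-1*(-24))*2)*(-41) = (-282 + 6*24 + 32 - 1*24*2)*(-41) = (-282 + 144 + 32 - 48)*(-41) = -154*(-41) = 6314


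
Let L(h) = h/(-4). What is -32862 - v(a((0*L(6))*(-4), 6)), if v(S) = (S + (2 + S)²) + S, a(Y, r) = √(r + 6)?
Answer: -32878 - 12*√3 ≈ -32899.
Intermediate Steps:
L(h) = -h/4 (L(h) = h*(-¼) = -h/4)
a(Y, r) = √(6 + r)
v(S) = (2 + S)² + 2*S
-32862 - v(a((0*L(6))*(-4), 6)) = -32862 - ((2 + √(6 + 6))² + 2*√(6 + 6)) = -32862 - ((2 + √12)² + 2*√12) = -32862 - ((2 + 2*√3)² + 2*(2*√3)) = -32862 - ((2 + 2*√3)² + 4*√3) = -32862 + (-(2 + 2*√3)² - 4*√3) = -32862 - (2 + 2*√3)² - 4*√3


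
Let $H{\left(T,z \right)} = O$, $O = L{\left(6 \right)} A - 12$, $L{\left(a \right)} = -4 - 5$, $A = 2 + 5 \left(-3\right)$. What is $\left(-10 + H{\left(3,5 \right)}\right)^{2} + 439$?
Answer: $9464$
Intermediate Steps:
$A = -13$ ($A = 2 - 15 = -13$)
$L{\left(a \right)} = -9$
$O = 105$ ($O = \left(-9\right) \left(-13\right) - 12 = 117 - 12 = 105$)
$H{\left(T,z \right)} = 105$
$\left(-10 + H{\left(3,5 \right)}\right)^{2} + 439 = \left(-10 + 105\right)^{2} + 439 = 95^{2} + 439 = 9025 + 439 = 9464$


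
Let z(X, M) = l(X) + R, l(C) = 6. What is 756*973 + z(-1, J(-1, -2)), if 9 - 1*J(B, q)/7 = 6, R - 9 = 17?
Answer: 735620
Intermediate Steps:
R = 26 (R = 9 + 17 = 26)
J(B, q) = 21 (J(B, q) = 63 - 7*6 = 63 - 42 = 21)
z(X, M) = 32 (z(X, M) = 6 + 26 = 32)
756*973 + z(-1, J(-1, -2)) = 756*973 + 32 = 735588 + 32 = 735620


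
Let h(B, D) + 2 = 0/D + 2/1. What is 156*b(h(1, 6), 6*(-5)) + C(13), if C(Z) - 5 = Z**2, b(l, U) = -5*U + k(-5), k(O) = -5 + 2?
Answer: 23106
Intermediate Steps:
h(B, D) = 0 (h(B, D) = -2 + (0/D + 2/1) = -2 + (0 + 2*1) = -2 + (0 + 2) = -2 + 2 = 0)
k(O) = -3
b(l, U) = -3 - 5*U (b(l, U) = -5*U - 3 = -3 - 5*U)
C(Z) = 5 + Z**2
156*b(h(1, 6), 6*(-5)) + C(13) = 156*(-3 - 30*(-5)) + (5 + 13**2) = 156*(-3 - 5*(-30)) + (5 + 169) = 156*(-3 + 150) + 174 = 156*147 + 174 = 22932 + 174 = 23106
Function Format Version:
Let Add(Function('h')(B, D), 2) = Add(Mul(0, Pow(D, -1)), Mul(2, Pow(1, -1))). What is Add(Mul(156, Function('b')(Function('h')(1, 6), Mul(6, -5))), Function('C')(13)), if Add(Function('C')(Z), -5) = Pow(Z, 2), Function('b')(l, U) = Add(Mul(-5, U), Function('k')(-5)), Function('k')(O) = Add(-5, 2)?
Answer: 23106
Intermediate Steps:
Function('h')(B, D) = 0 (Function('h')(B, D) = Add(-2, Add(Mul(0, Pow(D, -1)), Mul(2, Pow(1, -1)))) = Add(-2, Add(0, Mul(2, 1))) = Add(-2, Add(0, 2)) = Add(-2, 2) = 0)
Function('k')(O) = -3
Function('b')(l, U) = Add(-3, Mul(-5, U)) (Function('b')(l, U) = Add(Mul(-5, U), -3) = Add(-3, Mul(-5, U)))
Function('C')(Z) = Add(5, Pow(Z, 2))
Add(Mul(156, Function('b')(Function('h')(1, 6), Mul(6, -5))), Function('C')(13)) = Add(Mul(156, Add(-3, Mul(-5, Mul(6, -5)))), Add(5, Pow(13, 2))) = Add(Mul(156, Add(-3, Mul(-5, -30))), Add(5, 169)) = Add(Mul(156, Add(-3, 150)), 174) = Add(Mul(156, 147), 174) = Add(22932, 174) = 23106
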